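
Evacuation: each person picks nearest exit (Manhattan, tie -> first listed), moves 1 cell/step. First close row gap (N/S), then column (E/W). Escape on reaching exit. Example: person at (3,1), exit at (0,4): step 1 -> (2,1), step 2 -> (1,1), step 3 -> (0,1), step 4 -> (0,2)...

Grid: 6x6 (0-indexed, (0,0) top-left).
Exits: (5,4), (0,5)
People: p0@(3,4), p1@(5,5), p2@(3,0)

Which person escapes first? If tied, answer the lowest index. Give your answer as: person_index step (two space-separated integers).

Answer: 1 1

Derivation:
Step 1: p0:(3,4)->(4,4) | p1:(5,5)->(5,4)->EXIT | p2:(3,0)->(4,0)
Step 2: p0:(4,4)->(5,4)->EXIT | p1:escaped | p2:(4,0)->(5,0)
Step 3: p0:escaped | p1:escaped | p2:(5,0)->(5,1)
Step 4: p0:escaped | p1:escaped | p2:(5,1)->(5,2)
Step 5: p0:escaped | p1:escaped | p2:(5,2)->(5,3)
Step 6: p0:escaped | p1:escaped | p2:(5,3)->(5,4)->EXIT
Exit steps: [2, 1, 6]
First to escape: p1 at step 1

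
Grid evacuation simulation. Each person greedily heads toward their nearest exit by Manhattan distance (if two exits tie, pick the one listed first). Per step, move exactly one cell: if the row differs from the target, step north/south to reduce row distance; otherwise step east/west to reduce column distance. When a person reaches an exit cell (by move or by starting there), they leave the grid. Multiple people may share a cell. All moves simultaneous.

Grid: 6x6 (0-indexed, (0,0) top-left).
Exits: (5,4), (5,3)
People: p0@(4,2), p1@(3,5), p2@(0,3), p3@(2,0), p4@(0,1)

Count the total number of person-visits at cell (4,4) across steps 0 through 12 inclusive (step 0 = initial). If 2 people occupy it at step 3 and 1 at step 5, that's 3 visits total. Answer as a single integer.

Step 0: p0@(4,2) p1@(3,5) p2@(0,3) p3@(2,0) p4@(0,1) -> at (4,4): 0 [-], cum=0
Step 1: p0@(5,2) p1@(4,5) p2@(1,3) p3@(3,0) p4@(1,1) -> at (4,4): 0 [-], cum=0
Step 2: p0@ESC p1@(5,5) p2@(2,3) p3@(4,0) p4@(2,1) -> at (4,4): 0 [-], cum=0
Step 3: p0@ESC p1@ESC p2@(3,3) p3@(5,0) p4@(3,1) -> at (4,4): 0 [-], cum=0
Step 4: p0@ESC p1@ESC p2@(4,3) p3@(5,1) p4@(4,1) -> at (4,4): 0 [-], cum=0
Step 5: p0@ESC p1@ESC p2@ESC p3@(5,2) p4@(5,1) -> at (4,4): 0 [-], cum=0
Step 6: p0@ESC p1@ESC p2@ESC p3@ESC p4@(5,2) -> at (4,4): 0 [-], cum=0
Step 7: p0@ESC p1@ESC p2@ESC p3@ESC p4@ESC -> at (4,4): 0 [-], cum=0
Total visits = 0

Answer: 0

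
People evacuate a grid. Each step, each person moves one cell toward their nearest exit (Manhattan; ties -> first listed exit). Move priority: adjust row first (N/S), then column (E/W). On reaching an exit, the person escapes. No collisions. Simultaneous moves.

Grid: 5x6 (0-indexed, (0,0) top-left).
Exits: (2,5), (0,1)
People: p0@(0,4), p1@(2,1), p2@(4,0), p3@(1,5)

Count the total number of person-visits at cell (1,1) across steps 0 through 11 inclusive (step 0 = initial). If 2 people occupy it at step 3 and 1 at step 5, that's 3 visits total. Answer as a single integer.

Answer: 1

Derivation:
Step 0: p0@(0,4) p1@(2,1) p2@(4,0) p3@(1,5) -> at (1,1): 0 [-], cum=0
Step 1: p0@(1,4) p1@(1,1) p2@(3,0) p3@ESC -> at (1,1): 1 [p1], cum=1
Step 2: p0@(2,4) p1@ESC p2@(2,0) p3@ESC -> at (1,1): 0 [-], cum=1
Step 3: p0@ESC p1@ESC p2@(1,0) p3@ESC -> at (1,1): 0 [-], cum=1
Step 4: p0@ESC p1@ESC p2@(0,0) p3@ESC -> at (1,1): 0 [-], cum=1
Step 5: p0@ESC p1@ESC p2@ESC p3@ESC -> at (1,1): 0 [-], cum=1
Total visits = 1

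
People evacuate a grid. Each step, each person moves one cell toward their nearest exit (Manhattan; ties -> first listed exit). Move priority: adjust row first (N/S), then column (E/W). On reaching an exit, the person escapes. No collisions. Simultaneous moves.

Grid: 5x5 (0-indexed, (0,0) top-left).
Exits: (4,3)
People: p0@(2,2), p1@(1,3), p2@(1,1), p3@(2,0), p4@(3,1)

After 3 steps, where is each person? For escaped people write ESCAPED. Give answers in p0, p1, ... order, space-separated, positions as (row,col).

Step 1: p0:(2,2)->(3,2) | p1:(1,3)->(2,3) | p2:(1,1)->(2,1) | p3:(2,0)->(3,0) | p4:(3,1)->(4,1)
Step 2: p0:(3,2)->(4,2) | p1:(2,3)->(3,3) | p2:(2,1)->(3,1) | p3:(3,0)->(4,0) | p4:(4,1)->(4,2)
Step 3: p0:(4,2)->(4,3)->EXIT | p1:(3,3)->(4,3)->EXIT | p2:(3,1)->(4,1) | p3:(4,0)->(4,1) | p4:(4,2)->(4,3)->EXIT

ESCAPED ESCAPED (4,1) (4,1) ESCAPED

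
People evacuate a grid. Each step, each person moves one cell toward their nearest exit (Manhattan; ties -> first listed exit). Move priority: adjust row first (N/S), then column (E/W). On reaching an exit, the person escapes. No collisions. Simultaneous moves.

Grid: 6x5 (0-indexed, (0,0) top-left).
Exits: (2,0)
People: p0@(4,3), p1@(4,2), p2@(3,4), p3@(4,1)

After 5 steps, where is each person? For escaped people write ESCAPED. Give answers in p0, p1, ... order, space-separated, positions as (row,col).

Step 1: p0:(4,3)->(3,3) | p1:(4,2)->(3,2) | p2:(3,4)->(2,4) | p3:(4,1)->(3,1)
Step 2: p0:(3,3)->(2,3) | p1:(3,2)->(2,2) | p2:(2,4)->(2,3) | p3:(3,1)->(2,1)
Step 3: p0:(2,3)->(2,2) | p1:(2,2)->(2,1) | p2:(2,3)->(2,2) | p3:(2,1)->(2,0)->EXIT
Step 4: p0:(2,2)->(2,1) | p1:(2,1)->(2,0)->EXIT | p2:(2,2)->(2,1) | p3:escaped
Step 5: p0:(2,1)->(2,0)->EXIT | p1:escaped | p2:(2,1)->(2,0)->EXIT | p3:escaped

ESCAPED ESCAPED ESCAPED ESCAPED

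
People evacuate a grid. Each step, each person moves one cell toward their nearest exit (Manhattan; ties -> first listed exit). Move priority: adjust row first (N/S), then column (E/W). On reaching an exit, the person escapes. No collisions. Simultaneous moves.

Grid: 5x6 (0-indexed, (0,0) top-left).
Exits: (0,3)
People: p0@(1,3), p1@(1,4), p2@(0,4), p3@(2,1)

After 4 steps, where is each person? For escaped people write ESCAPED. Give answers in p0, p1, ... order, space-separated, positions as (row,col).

Step 1: p0:(1,3)->(0,3)->EXIT | p1:(1,4)->(0,4) | p2:(0,4)->(0,3)->EXIT | p3:(2,1)->(1,1)
Step 2: p0:escaped | p1:(0,4)->(0,3)->EXIT | p2:escaped | p3:(1,1)->(0,1)
Step 3: p0:escaped | p1:escaped | p2:escaped | p3:(0,1)->(0,2)
Step 4: p0:escaped | p1:escaped | p2:escaped | p3:(0,2)->(0,3)->EXIT

ESCAPED ESCAPED ESCAPED ESCAPED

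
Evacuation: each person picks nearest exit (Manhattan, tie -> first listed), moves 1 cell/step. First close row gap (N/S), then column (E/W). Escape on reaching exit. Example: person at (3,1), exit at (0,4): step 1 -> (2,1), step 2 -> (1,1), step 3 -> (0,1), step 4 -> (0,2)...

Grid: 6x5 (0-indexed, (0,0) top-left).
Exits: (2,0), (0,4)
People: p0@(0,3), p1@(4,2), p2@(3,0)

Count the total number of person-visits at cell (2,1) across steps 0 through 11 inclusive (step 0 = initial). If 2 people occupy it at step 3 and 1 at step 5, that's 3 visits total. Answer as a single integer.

Step 0: p0@(0,3) p1@(4,2) p2@(3,0) -> at (2,1): 0 [-], cum=0
Step 1: p0@ESC p1@(3,2) p2@ESC -> at (2,1): 0 [-], cum=0
Step 2: p0@ESC p1@(2,2) p2@ESC -> at (2,1): 0 [-], cum=0
Step 3: p0@ESC p1@(2,1) p2@ESC -> at (2,1): 1 [p1], cum=1
Step 4: p0@ESC p1@ESC p2@ESC -> at (2,1): 0 [-], cum=1
Total visits = 1

Answer: 1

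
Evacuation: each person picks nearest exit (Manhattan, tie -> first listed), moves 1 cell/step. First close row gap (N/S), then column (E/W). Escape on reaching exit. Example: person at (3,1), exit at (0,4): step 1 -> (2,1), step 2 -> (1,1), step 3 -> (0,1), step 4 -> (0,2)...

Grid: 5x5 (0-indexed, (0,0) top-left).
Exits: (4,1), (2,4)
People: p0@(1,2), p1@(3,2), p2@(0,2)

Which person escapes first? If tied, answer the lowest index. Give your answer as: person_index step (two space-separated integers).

Answer: 1 2

Derivation:
Step 1: p0:(1,2)->(2,2) | p1:(3,2)->(4,2) | p2:(0,2)->(1,2)
Step 2: p0:(2,2)->(2,3) | p1:(4,2)->(4,1)->EXIT | p2:(1,2)->(2,2)
Step 3: p0:(2,3)->(2,4)->EXIT | p1:escaped | p2:(2,2)->(2,3)
Step 4: p0:escaped | p1:escaped | p2:(2,3)->(2,4)->EXIT
Exit steps: [3, 2, 4]
First to escape: p1 at step 2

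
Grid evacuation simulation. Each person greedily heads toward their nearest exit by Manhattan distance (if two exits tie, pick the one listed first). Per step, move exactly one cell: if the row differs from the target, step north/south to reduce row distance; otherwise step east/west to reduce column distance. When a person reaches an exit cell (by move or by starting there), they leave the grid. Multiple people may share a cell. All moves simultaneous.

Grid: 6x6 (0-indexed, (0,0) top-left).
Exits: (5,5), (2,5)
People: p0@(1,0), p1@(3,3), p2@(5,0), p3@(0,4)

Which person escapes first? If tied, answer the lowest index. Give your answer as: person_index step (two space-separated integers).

Step 1: p0:(1,0)->(2,0) | p1:(3,3)->(2,3) | p2:(5,0)->(5,1) | p3:(0,4)->(1,4)
Step 2: p0:(2,0)->(2,1) | p1:(2,3)->(2,4) | p2:(5,1)->(5,2) | p3:(1,4)->(2,4)
Step 3: p0:(2,1)->(2,2) | p1:(2,4)->(2,5)->EXIT | p2:(5,2)->(5,3) | p3:(2,4)->(2,5)->EXIT
Step 4: p0:(2,2)->(2,3) | p1:escaped | p2:(5,3)->(5,4) | p3:escaped
Step 5: p0:(2,3)->(2,4) | p1:escaped | p2:(5,4)->(5,5)->EXIT | p3:escaped
Step 6: p0:(2,4)->(2,5)->EXIT | p1:escaped | p2:escaped | p3:escaped
Exit steps: [6, 3, 5, 3]
First to escape: p1 at step 3

Answer: 1 3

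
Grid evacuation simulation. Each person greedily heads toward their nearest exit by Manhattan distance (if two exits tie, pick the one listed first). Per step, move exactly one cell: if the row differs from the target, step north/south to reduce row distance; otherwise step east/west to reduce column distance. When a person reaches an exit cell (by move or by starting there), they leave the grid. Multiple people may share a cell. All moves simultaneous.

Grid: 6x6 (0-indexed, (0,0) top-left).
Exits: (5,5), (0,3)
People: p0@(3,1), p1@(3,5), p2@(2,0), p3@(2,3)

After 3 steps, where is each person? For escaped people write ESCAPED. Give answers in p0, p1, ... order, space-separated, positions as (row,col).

Step 1: p0:(3,1)->(2,1) | p1:(3,5)->(4,5) | p2:(2,0)->(1,0) | p3:(2,3)->(1,3)
Step 2: p0:(2,1)->(1,1) | p1:(4,5)->(5,5)->EXIT | p2:(1,0)->(0,0) | p3:(1,3)->(0,3)->EXIT
Step 3: p0:(1,1)->(0,1) | p1:escaped | p2:(0,0)->(0,1) | p3:escaped

(0,1) ESCAPED (0,1) ESCAPED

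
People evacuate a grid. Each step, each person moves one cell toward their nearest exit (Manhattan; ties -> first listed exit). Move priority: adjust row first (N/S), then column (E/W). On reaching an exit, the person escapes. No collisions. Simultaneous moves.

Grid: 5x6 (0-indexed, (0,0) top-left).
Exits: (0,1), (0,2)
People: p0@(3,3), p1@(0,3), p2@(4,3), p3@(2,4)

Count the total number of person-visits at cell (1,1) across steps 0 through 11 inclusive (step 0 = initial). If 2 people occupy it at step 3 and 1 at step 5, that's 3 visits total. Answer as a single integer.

Step 0: p0@(3,3) p1@(0,3) p2@(4,3) p3@(2,4) -> at (1,1): 0 [-], cum=0
Step 1: p0@(2,3) p1@ESC p2@(3,3) p3@(1,4) -> at (1,1): 0 [-], cum=0
Step 2: p0@(1,3) p1@ESC p2@(2,3) p3@(0,4) -> at (1,1): 0 [-], cum=0
Step 3: p0@(0,3) p1@ESC p2@(1,3) p3@(0,3) -> at (1,1): 0 [-], cum=0
Step 4: p0@ESC p1@ESC p2@(0,3) p3@ESC -> at (1,1): 0 [-], cum=0
Step 5: p0@ESC p1@ESC p2@ESC p3@ESC -> at (1,1): 0 [-], cum=0
Total visits = 0

Answer: 0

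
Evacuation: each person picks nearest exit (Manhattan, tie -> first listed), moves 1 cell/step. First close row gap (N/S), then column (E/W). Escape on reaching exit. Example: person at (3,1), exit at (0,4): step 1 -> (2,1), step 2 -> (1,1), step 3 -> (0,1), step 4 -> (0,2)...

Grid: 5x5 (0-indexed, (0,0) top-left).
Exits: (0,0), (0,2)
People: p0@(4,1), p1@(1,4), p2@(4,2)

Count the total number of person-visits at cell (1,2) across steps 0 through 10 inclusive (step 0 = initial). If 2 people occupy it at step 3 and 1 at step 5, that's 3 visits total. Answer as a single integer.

Step 0: p0@(4,1) p1@(1,4) p2@(4,2) -> at (1,2): 0 [-], cum=0
Step 1: p0@(3,1) p1@(0,4) p2@(3,2) -> at (1,2): 0 [-], cum=0
Step 2: p0@(2,1) p1@(0,3) p2@(2,2) -> at (1,2): 0 [-], cum=0
Step 3: p0@(1,1) p1@ESC p2@(1,2) -> at (1,2): 1 [p2], cum=1
Step 4: p0@(0,1) p1@ESC p2@ESC -> at (1,2): 0 [-], cum=1
Step 5: p0@ESC p1@ESC p2@ESC -> at (1,2): 0 [-], cum=1
Total visits = 1

Answer: 1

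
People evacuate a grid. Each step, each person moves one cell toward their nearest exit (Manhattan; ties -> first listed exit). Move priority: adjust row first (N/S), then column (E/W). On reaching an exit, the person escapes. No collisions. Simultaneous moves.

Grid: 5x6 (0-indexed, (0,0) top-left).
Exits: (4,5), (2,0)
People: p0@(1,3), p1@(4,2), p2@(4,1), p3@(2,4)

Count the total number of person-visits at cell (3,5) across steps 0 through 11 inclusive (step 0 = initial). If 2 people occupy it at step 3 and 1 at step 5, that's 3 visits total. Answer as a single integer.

Answer: 0

Derivation:
Step 0: p0@(1,3) p1@(4,2) p2@(4,1) p3@(2,4) -> at (3,5): 0 [-], cum=0
Step 1: p0@(2,3) p1@(4,3) p2@(3,1) p3@(3,4) -> at (3,5): 0 [-], cum=0
Step 2: p0@(2,2) p1@(4,4) p2@(2,1) p3@(4,4) -> at (3,5): 0 [-], cum=0
Step 3: p0@(2,1) p1@ESC p2@ESC p3@ESC -> at (3,5): 0 [-], cum=0
Step 4: p0@ESC p1@ESC p2@ESC p3@ESC -> at (3,5): 0 [-], cum=0
Total visits = 0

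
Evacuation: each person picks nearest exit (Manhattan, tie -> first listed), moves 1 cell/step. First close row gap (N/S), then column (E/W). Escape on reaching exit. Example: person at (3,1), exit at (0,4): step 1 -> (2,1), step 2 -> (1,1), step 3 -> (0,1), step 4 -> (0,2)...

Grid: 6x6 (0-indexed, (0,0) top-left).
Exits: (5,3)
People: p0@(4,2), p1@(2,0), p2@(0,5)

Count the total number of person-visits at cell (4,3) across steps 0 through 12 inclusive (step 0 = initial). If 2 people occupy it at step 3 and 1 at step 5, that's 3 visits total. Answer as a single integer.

Answer: 0

Derivation:
Step 0: p0@(4,2) p1@(2,0) p2@(0,5) -> at (4,3): 0 [-], cum=0
Step 1: p0@(5,2) p1@(3,0) p2@(1,5) -> at (4,3): 0 [-], cum=0
Step 2: p0@ESC p1@(4,0) p2@(2,5) -> at (4,3): 0 [-], cum=0
Step 3: p0@ESC p1@(5,0) p2@(3,5) -> at (4,3): 0 [-], cum=0
Step 4: p0@ESC p1@(5,1) p2@(4,5) -> at (4,3): 0 [-], cum=0
Step 5: p0@ESC p1@(5,2) p2@(5,5) -> at (4,3): 0 [-], cum=0
Step 6: p0@ESC p1@ESC p2@(5,4) -> at (4,3): 0 [-], cum=0
Step 7: p0@ESC p1@ESC p2@ESC -> at (4,3): 0 [-], cum=0
Total visits = 0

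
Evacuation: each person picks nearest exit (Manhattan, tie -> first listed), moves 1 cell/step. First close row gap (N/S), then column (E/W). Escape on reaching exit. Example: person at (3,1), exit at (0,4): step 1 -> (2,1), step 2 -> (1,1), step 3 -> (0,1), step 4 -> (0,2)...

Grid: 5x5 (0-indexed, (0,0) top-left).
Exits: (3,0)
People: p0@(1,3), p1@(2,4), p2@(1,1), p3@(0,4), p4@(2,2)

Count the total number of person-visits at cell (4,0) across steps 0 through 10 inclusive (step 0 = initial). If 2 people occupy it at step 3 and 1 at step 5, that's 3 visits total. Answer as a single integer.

Step 0: p0@(1,3) p1@(2,4) p2@(1,1) p3@(0,4) p4@(2,2) -> at (4,0): 0 [-], cum=0
Step 1: p0@(2,3) p1@(3,4) p2@(2,1) p3@(1,4) p4@(3,2) -> at (4,0): 0 [-], cum=0
Step 2: p0@(3,3) p1@(3,3) p2@(3,1) p3@(2,4) p4@(3,1) -> at (4,0): 0 [-], cum=0
Step 3: p0@(3,2) p1@(3,2) p2@ESC p3@(3,4) p4@ESC -> at (4,0): 0 [-], cum=0
Step 4: p0@(3,1) p1@(3,1) p2@ESC p3@(3,3) p4@ESC -> at (4,0): 0 [-], cum=0
Step 5: p0@ESC p1@ESC p2@ESC p3@(3,2) p4@ESC -> at (4,0): 0 [-], cum=0
Step 6: p0@ESC p1@ESC p2@ESC p3@(3,1) p4@ESC -> at (4,0): 0 [-], cum=0
Step 7: p0@ESC p1@ESC p2@ESC p3@ESC p4@ESC -> at (4,0): 0 [-], cum=0
Total visits = 0

Answer: 0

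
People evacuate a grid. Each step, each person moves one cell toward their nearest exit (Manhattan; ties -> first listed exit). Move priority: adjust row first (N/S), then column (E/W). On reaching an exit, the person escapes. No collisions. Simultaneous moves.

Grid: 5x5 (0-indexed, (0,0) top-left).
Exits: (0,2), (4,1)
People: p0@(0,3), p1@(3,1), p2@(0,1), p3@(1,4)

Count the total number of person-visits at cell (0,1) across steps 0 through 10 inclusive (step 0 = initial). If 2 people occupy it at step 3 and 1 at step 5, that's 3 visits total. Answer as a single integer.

Answer: 1

Derivation:
Step 0: p0@(0,3) p1@(3,1) p2@(0,1) p3@(1,4) -> at (0,1): 1 [p2], cum=1
Step 1: p0@ESC p1@ESC p2@ESC p3@(0,4) -> at (0,1): 0 [-], cum=1
Step 2: p0@ESC p1@ESC p2@ESC p3@(0,3) -> at (0,1): 0 [-], cum=1
Step 3: p0@ESC p1@ESC p2@ESC p3@ESC -> at (0,1): 0 [-], cum=1
Total visits = 1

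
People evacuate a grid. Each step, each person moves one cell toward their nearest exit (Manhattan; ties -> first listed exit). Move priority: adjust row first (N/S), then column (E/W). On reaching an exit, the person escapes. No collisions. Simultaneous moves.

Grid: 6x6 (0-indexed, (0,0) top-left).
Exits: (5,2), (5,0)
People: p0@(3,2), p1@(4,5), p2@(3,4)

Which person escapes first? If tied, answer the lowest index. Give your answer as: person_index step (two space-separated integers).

Answer: 0 2

Derivation:
Step 1: p0:(3,2)->(4,2) | p1:(4,5)->(5,5) | p2:(3,4)->(4,4)
Step 2: p0:(4,2)->(5,2)->EXIT | p1:(5,5)->(5,4) | p2:(4,4)->(5,4)
Step 3: p0:escaped | p1:(5,4)->(5,3) | p2:(5,4)->(5,3)
Step 4: p0:escaped | p1:(5,3)->(5,2)->EXIT | p2:(5,3)->(5,2)->EXIT
Exit steps: [2, 4, 4]
First to escape: p0 at step 2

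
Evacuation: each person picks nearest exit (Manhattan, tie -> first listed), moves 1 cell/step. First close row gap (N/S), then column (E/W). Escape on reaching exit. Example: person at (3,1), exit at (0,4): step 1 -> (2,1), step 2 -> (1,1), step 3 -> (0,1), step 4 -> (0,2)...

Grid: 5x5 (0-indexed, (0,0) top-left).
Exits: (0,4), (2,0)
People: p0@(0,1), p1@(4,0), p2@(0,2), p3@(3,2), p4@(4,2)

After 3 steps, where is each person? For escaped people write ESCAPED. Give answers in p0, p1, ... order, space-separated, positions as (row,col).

Step 1: p0:(0,1)->(0,2) | p1:(4,0)->(3,0) | p2:(0,2)->(0,3) | p3:(3,2)->(2,2) | p4:(4,2)->(3,2)
Step 2: p0:(0,2)->(0,3) | p1:(3,0)->(2,0)->EXIT | p2:(0,3)->(0,4)->EXIT | p3:(2,2)->(2,1) | p4:(3,2)->(2,2)
Step 3: p0:(0,3)->(0,4)->EXIT | p1:escaped | p2:escaped | p3:(2,1)->(2,0)->EXIT | p4:(2,2)->(2,1)

ESCAPED ESCAPED ESCAPED ESCAPED (2,1)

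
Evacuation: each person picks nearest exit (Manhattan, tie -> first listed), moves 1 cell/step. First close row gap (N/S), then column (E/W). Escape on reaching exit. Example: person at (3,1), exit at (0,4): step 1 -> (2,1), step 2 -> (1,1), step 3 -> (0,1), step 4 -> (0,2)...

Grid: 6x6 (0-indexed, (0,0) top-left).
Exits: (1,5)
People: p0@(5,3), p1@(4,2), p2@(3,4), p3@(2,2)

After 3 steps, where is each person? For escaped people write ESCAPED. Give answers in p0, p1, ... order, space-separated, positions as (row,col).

Step 1: p0:(5,3)->(4,3) | p1:(4,2)->(3,2) | p2:(3,4)->(2,4) | p3:(2,2)->(1,2)
Step 2: p0:(4,3)->(3,3) | p1:(3,2)->(2,2) | p2:(2,4)->(1,4) | p3:(1,2)->(1,3)
Step 3: p0:(3,3)->(2,3) | p1:(2,2)->(1,2) | p2:(1,4)->(1,5)->EXIT | p3:(1,3)->(1,4)

(2,3) (1,2) ESCAPED (1,4)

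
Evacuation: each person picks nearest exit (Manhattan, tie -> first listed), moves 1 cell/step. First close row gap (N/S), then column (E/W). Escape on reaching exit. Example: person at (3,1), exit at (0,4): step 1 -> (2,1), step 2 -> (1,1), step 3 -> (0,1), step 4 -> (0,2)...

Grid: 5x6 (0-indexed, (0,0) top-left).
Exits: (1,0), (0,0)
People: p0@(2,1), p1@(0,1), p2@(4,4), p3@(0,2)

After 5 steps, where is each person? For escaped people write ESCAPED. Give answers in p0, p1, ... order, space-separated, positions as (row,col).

Step 1: p0:(2,1)->(1,1) | p1:(0,1)->(0,0)->EXIT | p2:(4,4)->(3,4) | p3:(0,2)->(0,1)
Step 2: p0:(1,1)->(1,0)->EXIT | p1:escaped | p2:(3,4)->(2,4) | p3:(0,1)->(0,0)->EXIT
Step 3: p0:escaped | p1:escaped | p2:(2,4)->(1,4) | p3:escaped
Step 4: p0:escaped | p1:escaped | p2:(1,4)->(1,3) | p3:escaped
Step 5: p0:escaped | p1:escaped | p2:(1,3)->(1,2) | p3:escaped

ESCAPED ESCAPED (1,2) ESCAPED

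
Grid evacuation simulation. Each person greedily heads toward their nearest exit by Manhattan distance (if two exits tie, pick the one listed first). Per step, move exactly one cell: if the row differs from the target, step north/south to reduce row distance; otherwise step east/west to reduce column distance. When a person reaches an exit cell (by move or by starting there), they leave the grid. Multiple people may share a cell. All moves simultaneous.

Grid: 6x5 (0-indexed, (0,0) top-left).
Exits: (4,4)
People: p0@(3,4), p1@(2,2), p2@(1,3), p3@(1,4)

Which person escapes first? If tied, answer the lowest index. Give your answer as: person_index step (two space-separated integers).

Answer: 0 1

Derivation:
Step 1: p0:(3,4)->(4,4)->EXIT | p1:(2,2)->(3,2) | p2:(1,3)->(2,3) | p3:(1,4)->(2,4)
Step 2: p0:escaped | p1:(3,2)->(4,2) | p2:(2,3)->(3,3) | p3:(2,4)->(3,4)
Step 3: p0:escaped | p1:(4,2)->(4,3) | p2:(3,3)->(4,3) | p3:(3,4)->(4,4)->EXIT
Step 4: p0:escaped | p1:(4,3)->(4,4)->EXIT | p2:(4,3)->(4,4)->EXIT | p3:escaped
Exit steps: [1, 4, 4, 3]
First to escape: p0 at step 1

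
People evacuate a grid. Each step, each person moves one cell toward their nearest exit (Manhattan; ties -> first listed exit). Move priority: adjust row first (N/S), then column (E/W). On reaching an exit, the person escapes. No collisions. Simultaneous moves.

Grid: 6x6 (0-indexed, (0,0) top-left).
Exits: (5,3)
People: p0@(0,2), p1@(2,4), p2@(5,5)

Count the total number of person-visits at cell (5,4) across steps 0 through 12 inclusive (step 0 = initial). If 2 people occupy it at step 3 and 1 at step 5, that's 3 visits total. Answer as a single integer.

Answer: 2

Derivation:
Step 0: p0@(0,2) p1@(2,4) p2@(5,5) -> at (5,4): 0 [-], cum=0
Step 1: p0@(1,2) p1@(3,4) p2@(5,4) -> at (5,4): 1 [p2], cum=1
Step 2: p0@(2,2) p1@(4,4) p2@ESC -> at (5,4): 0 [-], cum=1
Step 3: p0@(3,2) p1@(5,4) p2@ESC -> at (5,4): 1 [p1], cum=2
Step 4: p0@(4,2) p1@ESC p2@ESC -> at (5,4): 0 [-], cum=2
Step 5: p0@(5,2) p1@ESC p2@ESC -> at (5,4): 0 [-], cum=2
Step 6: p0@ESC p1@ESC p2@ESC -> at (5,4): 0 [-], cum=2
Total visits = 2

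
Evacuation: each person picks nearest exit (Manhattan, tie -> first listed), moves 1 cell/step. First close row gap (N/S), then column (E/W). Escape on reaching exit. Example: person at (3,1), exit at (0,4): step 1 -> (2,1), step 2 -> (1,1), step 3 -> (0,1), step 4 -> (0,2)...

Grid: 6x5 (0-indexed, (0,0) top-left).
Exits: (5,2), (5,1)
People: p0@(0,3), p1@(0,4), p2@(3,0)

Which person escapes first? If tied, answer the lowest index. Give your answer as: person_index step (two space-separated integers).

Step 1: p0:(0,3)->(1,3) | p1:(0,4)->(1,4) | p2:(3,0)->(4,0)
Step 2: p0:(1,3)->(2,3) | p1:(1,4)->(2,4) | p2:(4,0)->(5,0)
Step 3: p0:(2,3)->(3,3) | p1:(2,4)->(3,4) | p2:(5,0)->(5,1)->EXIT
Step 4: p0:(3,3)->(4,3) | p1:(3,4)->(4,4) | p2:escaped
Step 5: p0:(4,3)->(5,3) | p1:(4,4)->(5,4) | p2:escaped
Step 6: p0:(5,3)->(5,2)->EXIT | p1:(5,4)->(5,3) | p2:escaped
Step 7: p0:escaped | p1:(5,3)->(5,2)->EXIT | p2:escaped
Exit steps: [6, 7, 3]
First to escape: p2 at step 3

Answer: 2 3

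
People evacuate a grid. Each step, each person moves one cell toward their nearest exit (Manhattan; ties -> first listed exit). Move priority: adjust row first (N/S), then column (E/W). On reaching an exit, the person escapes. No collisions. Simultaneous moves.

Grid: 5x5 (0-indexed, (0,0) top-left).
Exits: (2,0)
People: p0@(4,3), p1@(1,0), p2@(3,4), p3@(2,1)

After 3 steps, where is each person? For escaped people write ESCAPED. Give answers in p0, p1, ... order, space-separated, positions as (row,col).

Step 1: p0:(4,3)->(3,3) | p1:(1,0)->(2,0)->EXIT | p2:(3,4)->(2,4) | p3:(2,1)->(2,0)->EXIT
Step 2: p0:(3,3)->(2,3) | p1:escaped | p2:(2,4)->(2,3) | p3:escaped
Step 3: p0:(2,3)->(2,2) | p1:escaped | p2:(2,3)->(2,2) | p3:escaped

(2,2) ESCAPED (2,2) ESCAPED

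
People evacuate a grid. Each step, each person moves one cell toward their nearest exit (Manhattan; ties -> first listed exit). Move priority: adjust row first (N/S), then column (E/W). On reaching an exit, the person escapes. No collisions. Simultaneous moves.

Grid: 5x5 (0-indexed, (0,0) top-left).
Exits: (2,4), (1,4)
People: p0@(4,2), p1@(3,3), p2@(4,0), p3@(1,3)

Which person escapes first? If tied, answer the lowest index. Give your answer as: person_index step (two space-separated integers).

Answer: 3 1

Derivation:
Step 1: p0:(4,2)->(3,2) | p1:(3,3)->(2,3) | p2:(4,0)->(3,0) | p3:(1,3)->(1,4)->EXIT
Step 2: p0:(3,2)->(2,2) | p1:(2,3)->(2,4)->EXIT | p2:(3,0)->(2,0) | p3:escaped
Step 3: p0:(2,2)->(2,3) | p1:escaped | p2:(2,0)->(2,1) | p3:escaped
Step 4: p0:(2,3)->(2,4)->EXIT | p1:escaped | p2:(2,1)->(2,2) | p3:escaped
Step 5: p0:escaped | p1:escaped | p2:(2,2)->(2,3) | p3:escaped
Step 6: p0:escaped | p1:escaped | p2:(2,3)->(2,4)->EXIT | p3:escaped
Exit steps: [4, 2, 6, 1]
First to escape: p3 at step 1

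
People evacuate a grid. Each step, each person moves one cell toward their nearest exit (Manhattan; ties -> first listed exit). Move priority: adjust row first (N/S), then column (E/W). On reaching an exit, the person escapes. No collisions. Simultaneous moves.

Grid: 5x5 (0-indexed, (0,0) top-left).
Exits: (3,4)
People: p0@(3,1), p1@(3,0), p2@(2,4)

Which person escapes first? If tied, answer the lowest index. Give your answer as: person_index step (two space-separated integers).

Step 1: p0:(3,1)->(3,2) | p1:(3,0)->(3,1) | p2:(2,4)->(3,4)->EXIT
Step 2: p0:(3,2)->(3,3) | p1:(3,1)->(3,2) | p2:escaped
Step 3: p0:(3,3)->(3,4)->EXIT | p1:(3,2)->(3,3) | p2:escaped
Step 4: p0:escaped | p1:(3,3)->(3,4)->EXIT | p2:escaped
Exit steps: [3, 4, 1]
First to escape: p2 at step 1

Answer: 2 1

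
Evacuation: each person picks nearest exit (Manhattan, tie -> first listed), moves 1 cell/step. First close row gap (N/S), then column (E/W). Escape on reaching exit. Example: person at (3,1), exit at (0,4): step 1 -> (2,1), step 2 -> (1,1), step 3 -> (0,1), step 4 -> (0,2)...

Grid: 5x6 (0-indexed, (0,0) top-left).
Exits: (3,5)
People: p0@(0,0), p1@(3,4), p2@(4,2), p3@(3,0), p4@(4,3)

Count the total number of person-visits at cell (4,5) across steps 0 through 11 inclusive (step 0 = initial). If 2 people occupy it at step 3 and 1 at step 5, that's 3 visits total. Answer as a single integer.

Step 0: p0@(0,0) p1@(3,4) p2@(4,2) p3@(3,0) p4@(4,3) -> at (4,5): 0 [-], cum=0
Step 1: p0@(1,0) p1@ESC p2@(3,2) p3@(3,1) p4@(3,3) -> at (4,5): 0 [-], cum=0
Step 2: p0@(2,0) p1@ESC p2@(3,3) p3@(3,2) p4@(3,4) -> at (4,5): 0 [-], cum=0
Step 3: p0@(3,0) p1@ESC p2@(3,4) p3@(3,3) p4@ESC -> at (4,5): 0 [-], cum=0
Step 4: p0@(3,1) p1@ESC p2@ESC p3@(3,4) p4@ESC -> at (4,5): 0 [-], cum=0
Step 5: p0@(3,2) p1@ESC p2@ESC p3@ESC p4@ESC -> at (4,5): 0 [-], cum=0
Step 6: p0@(3,3) p1@ESC p2@ESC p3@ESC p4@ESC -> at (4,5): 0 [-], cum=0
Step 7: p0@(3,4) p1@ESC p2@ESC p3@ESC p4@ESC -> at (4,5): 0 [-], cum=0
Step 8: p0@ESC p1@ESC p2@ESC p3@ESC p4@ESC -> at (4,5): 0 [-], cum=0
Total visits = 0

Answer: 0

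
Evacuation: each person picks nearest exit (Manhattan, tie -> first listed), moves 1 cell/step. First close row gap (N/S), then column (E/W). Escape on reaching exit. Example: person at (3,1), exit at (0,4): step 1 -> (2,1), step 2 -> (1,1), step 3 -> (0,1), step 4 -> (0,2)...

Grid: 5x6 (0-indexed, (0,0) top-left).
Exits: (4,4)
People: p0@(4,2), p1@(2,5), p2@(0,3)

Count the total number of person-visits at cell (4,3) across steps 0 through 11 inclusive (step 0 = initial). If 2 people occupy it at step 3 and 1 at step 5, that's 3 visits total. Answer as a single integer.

Answer: 2

Derivation:
Step 0: p0@(4,2) p1@(2,5) p2@(0,3) -> at (4,3): 0 [-], cum=0
Step 1: p0@(4,3) p1@(3,5) p2@(1,3) -> at (4,3): 1 [p0], cum=1
Step 2: p0@ESC p1@(4,5) p2@(2,3) -> at (4,3): 0 [-], cum=1
Step 3: p0@ESC p1@ESC p2@(3,3) -> at (4,3): 0 [-], cum=1
Step 4: p0@ESC p1@ESC p2@(4,3) -> at (4,3): 1 [p2], cum=2
Step 5: p0@ESC p1@ESC p2@ESC -> at (4,3): 0 [-], cum=2
Total visits = 2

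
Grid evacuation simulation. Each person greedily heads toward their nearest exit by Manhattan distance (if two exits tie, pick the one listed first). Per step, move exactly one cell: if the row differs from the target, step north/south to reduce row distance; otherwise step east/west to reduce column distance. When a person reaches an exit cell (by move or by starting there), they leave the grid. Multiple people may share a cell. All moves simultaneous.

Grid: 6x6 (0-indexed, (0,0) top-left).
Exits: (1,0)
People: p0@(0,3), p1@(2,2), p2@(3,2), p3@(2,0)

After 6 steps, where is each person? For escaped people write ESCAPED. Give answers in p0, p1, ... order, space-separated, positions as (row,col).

Step 1: p0:(0,3)->(1,3) | p1:(2,2)->(1,2) | p2:(3,2)->(2,2) | p3:(2,0)->(1,0)->EXIT
Step 2: p0:(1,3)->(1,2) | p1:(1,2)->(1,1) | p2:(2,2)->(1,2) | p3:escaped
Step 3: p0:(1,2)->(1,1) | p1:(1,1)->(1,0)->EXIT | p2:(1,2)->(1,1) | p3:escaped
Step 4: p0:(1,1)->(1,0)->EXIT | p1:escaped | p2:(1,1)->(1,0)->EXIT | p3:escaped

ESCAPED ESCAPED ESCAPED ESCAPED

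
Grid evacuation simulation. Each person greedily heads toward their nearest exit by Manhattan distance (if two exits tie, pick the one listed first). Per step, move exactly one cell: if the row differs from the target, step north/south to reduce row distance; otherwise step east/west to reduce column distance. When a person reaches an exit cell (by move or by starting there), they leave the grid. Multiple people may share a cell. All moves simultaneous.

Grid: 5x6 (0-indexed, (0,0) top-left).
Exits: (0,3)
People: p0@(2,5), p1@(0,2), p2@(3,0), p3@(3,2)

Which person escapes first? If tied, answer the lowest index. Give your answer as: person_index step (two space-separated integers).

Step 1: p0:(2,5)->(1,5) | p1:(0,2)->(0,3)->EXIT | p2:(3,0)->(2,0) | p3:(3,2)->(2,2)
Step 2: p0:(1,5)->(0,5) | p1:escaped | p2:(2,0)->(1,0) | p3:(2,2)->(1,2)
Step 3: p0:(0,5)->(0,4) | p1:escaped | p2:(1,0)->(0,0) | p3:(1,2)->(0,2)
Step 4: p0:(0,4)->(0,3)->EXIT | p1:escaped | p2:(0,0)->(0,1) | p3:(0,2)->(0,3)->EXIT
Step 5: p0:escaped | p1:escaped | p2:(0,1)->(0,2) | p3:escaped
Step 6: p0:escaped | p1:escaped | p2:(0,2)->(0,3)->EXIT | p3:escaped
Exit steps: [4, 1, 6, 4]
First to escape: p1 at step 1

Answer: 1 1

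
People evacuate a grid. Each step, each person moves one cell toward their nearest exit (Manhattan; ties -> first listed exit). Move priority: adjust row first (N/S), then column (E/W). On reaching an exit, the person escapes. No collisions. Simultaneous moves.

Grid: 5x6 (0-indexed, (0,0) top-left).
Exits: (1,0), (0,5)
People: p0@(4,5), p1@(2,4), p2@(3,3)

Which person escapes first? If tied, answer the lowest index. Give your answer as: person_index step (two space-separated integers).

Step 1: p0:(4,5)->(3,5) | p1:(2,4)->(1,4) | p2:(3,3)->(2,3)
Step 2: p0:(3,5)->(2,5) | p1:(1,4)->(0,4) | p2:(2,3)->(1,3)
Step 3: p0:(2,5)->(1,5) | p1:(0,4)->(0,5)->EXIT | p2:(1,3)->(1,2)
Step 4: p0:(1,5)->(0,5)->EXIT | p1:escaped | p2:(1,2)->(1,1)
Step 5: p0:escaped | p1:escaped | p2:(1,1)->(1,0)->EXIT
Exit steps: [4, 3, 5]
First to escape: p1 at step 3

Answer: 1 3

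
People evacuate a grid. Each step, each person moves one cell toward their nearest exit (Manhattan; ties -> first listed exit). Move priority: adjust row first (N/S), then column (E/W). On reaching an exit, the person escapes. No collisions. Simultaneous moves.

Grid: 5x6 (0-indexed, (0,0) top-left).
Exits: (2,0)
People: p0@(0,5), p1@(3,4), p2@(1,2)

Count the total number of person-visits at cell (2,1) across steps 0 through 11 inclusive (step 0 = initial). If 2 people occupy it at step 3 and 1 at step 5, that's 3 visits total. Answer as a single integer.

Step 0: p0@(0,5) p1@(3,4) p2@(1,2) -> at (2,1): 0 [-], cum=0
Step 1: p0@(1,5) p1@(2,4) p2@(2,2) -> at (2,1): 0 [-], cum=0
Step 2: p0@(2,5) p1@(2,3) p2@(2,1) -> at (2,1): 1 [p2], cum=1
Step 3: p0@(2,4) p1@(2,2) p2@ESC -> at (2,1): 0 [-], cum=1
Step 4: p0@(2,3) p1@(2,1) p2@ESC -> at (2,1): 1 [p1], cum=2
Step 5: p0@(2,2) p1@ESC p2@ESC -> at (2,1): 0 [-], cum=2
Step 6: p0@(2,1) p1@ESC p2@ESC -> at (2,1): 1 [p0], cum=3
Step 7: p0@ESC p1@ESC p2@ESC -> at (2,1): 0 [-], cum=3
Total visits = 3

Answer: 3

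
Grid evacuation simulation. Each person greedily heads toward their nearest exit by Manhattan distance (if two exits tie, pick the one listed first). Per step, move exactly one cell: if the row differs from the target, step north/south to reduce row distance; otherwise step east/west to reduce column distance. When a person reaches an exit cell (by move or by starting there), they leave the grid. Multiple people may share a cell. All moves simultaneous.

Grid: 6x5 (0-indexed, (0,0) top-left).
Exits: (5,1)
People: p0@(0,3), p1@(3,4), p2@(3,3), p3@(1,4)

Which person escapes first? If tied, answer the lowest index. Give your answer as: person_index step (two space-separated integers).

Step 1: p0:(0,3)->(1,3) | p1:(3,4)->(4,4) | p2:(3,3)->(4,3) | p3:(1,4)->(2,4)
Step 2: p0:(1,3)->(2,3) | p1:(4,4)->(5,4) | p2:(4,3)->(5,3) | p3:(2,4)->(3,4)
Step 3: p0:(2,3)->(3,3) | p1:(5,4)->(5,3) | p2:(5,3)->(5,2) | p3:(3,4)->(4,4)
Step 4: p0:(3,3)->(4,3) | p1:(5,3)->(5,2) | p2:(5,2)->(5,1)->EXIT | p3:(4,4)->(5,4)
Step 5: p0:(4,3)->(5,3) | p1:(5,2)->(5,1)->EXIT | p2:escaped | p3:(5,4)->(5,3)
Step 6: p0:(5,3)->(5,2) | p1:escaped | p2:escaped | p3:(5,3)->(5,2)
Step 7: p0:(5,2)->(5,1)->EXIT | p1:escaped | p2:escaped | p3:(5,2)->(5,1)->EXIT
Exit steps: [7, 5, 4, 7]
First to escape: p2 at step 4

Answer: 2 4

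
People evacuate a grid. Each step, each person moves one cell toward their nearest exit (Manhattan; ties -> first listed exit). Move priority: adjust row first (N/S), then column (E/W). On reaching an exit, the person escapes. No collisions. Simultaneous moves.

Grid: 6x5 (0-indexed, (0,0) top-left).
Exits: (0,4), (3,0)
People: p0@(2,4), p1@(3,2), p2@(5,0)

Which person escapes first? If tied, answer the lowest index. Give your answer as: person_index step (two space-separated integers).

Answer: 0 2

Derivation:
Step 1: p0:(2,4)->(1,4) | p1:(3,2)->(3,1) | p2:(5,0)->(4,0)
Step 2: p0:(1,4)->(0,4)->EXIT | p1:(3,1)->(3,0)->EXIT | p2:(4,0)->(3,0)->EXIT
Exit steps: [2, 2, 2]
First to escape: p0 at step 2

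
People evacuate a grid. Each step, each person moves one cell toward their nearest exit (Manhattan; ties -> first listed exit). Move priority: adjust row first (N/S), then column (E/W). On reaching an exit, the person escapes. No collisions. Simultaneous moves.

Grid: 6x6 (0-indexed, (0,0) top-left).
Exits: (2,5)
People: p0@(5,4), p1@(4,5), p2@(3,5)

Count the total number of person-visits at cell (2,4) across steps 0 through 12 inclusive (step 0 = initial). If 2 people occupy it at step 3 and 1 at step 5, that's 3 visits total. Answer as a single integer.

Answer: 1

Derivation:
Step 0: p0@(5,4) p1@(4,5) p2@(3,5) -> at (2,4): 0 [-], cum=0
Step 1: p0@(4,4) p1@(3,5) p2@ESC -> at (2,4): 0 [-], cum=0
Step 2: p0@(3,4) p1@ESC p2@ESC -> at (2,4): 0 [-], cum=0
Step 3: p0@(2,4) p1@ESC p2@ESC -> at (2,4): 1 [p0], cum=1
Step 4: p0@ESC p1@ESC p2@ESC -> at (2,4): 0 [-], cum=1
Total visits = 1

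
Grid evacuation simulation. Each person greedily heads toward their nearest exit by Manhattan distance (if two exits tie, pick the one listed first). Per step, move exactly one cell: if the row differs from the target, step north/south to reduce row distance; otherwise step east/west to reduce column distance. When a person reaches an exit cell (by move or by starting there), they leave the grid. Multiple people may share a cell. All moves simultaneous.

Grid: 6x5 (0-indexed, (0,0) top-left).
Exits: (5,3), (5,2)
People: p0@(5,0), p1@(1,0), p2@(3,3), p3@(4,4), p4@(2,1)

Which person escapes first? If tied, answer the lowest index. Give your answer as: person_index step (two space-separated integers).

Answer: 0 2

Derivation:
Step 1: p0:(5,0)->(5,1) | p1:(1,0)->(2,0) | p2:(3,3)->(4,3) | p3:(4,4)->(5,4) | p4:(2,1)->(3,1)
Step 2: p0:(5,1)->(5,2)->EXIT | p1:(2,0)->(3,0) | p2:(4,3)->(5,3)->EXIT | p3:(5,4)->(5,3)->EXIT | p4:(3,1)->(4,1)
Step 3: p0:escaped | p1:(3,0)->(4,0) | p2:escaped | p3:escaped | p4:(4,1)->(5,1)
Step 4: p0:escaped | p1:(4,0)->(5,0) | p2:escaped | p3:escaped | p4:(5,1)->(5,2)->EXIT
Step 5: p0:escaped | p1:(5,0)->(5,1) | p2:escaped | p3:escaped | p4:escaped
Step 6: p0:escaped | p1:(5,1)->(5,2)->EXIT | p2:escaped | p3:escaped | p4:escaped
Exit steps: [2, 6, 2, 2, 4]
First to escape: p0 at step 2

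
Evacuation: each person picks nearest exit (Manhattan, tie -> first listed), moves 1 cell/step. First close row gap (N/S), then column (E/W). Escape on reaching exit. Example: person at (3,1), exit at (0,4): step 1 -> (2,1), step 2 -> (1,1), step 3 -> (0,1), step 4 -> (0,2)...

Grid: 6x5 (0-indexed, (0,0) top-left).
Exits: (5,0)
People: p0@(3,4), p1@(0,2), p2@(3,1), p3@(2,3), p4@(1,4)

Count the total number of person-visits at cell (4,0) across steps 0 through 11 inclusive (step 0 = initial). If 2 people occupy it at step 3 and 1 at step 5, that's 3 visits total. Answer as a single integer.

Step 0: p0@(3,4) p1@(0,2) p2@(3,1) p3@(2,3) p4@(1,4) -> at (4,0): 0 [-], cum=0
Step 1: p0@(4,4) p1@(1,2) p2@(4,1) p3@(3,3) p4@(2,4) -> at (4,0): 0 [-], cum=0
Step 2: p0@(5,4) p1@(2,2) p2@(5,1) p3@(4,3) p4@(3,4) -> at (4,0): 0 [-], cum=0
Step 3: p0@(5,3) p1@(3,2) p2@ESC p3@(5,3) p4@(4,4) -> at (4,0): 0 [-], cum=0
Step 4: p0@(5,2) p1@(4,2) p2@ESC p3@(5,2) p4@(5,4) -> at (4,0): 0 [-], cum=0
Step 5: p0@(5,1) p1@(5,2) p2@ESC p3@(5,1) p4@(5,3) -> at (4,0): 0 [-], cum=0
Step 6: p0@ESC p1@(5,1) p2@ESC p3@ESC p4@(5,2) -> at (4,0): 0 [-], cum=0
Step 7: p0@ESC p1@ESC p2@ESC p3@ESC p4@(5,1) -> at (4,0): 0 [-], cum=0
Step 8: p0@ESC p1@ESC p2@ESC p3@ESC p4@ESC -> at (4,0): 0 [-], cum=0
Total visits = 0

Answer: 0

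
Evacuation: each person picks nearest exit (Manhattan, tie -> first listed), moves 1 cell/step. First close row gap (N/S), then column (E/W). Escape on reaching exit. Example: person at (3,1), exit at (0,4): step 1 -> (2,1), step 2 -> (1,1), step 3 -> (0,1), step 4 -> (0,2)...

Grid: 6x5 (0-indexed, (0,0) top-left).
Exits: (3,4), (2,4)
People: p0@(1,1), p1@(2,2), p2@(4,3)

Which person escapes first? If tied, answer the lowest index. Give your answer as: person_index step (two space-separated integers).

Step 1: p0:(1,1)->(2,1) | p1:(2,2)->(2,3) | p2:(4,3)->(3,3)
Step 2: p0:(2,1)->(2,2) | p1:(2,3)->(2,4)->EXIT | p2:(3,3)->(3,4)->EXIT
Step 3: p0:(2,2)->(2,3) | p1:escaped | p2:escaped
Step 4: p0:(2,3)->(2,4)->EXIT | p1:escaped | p2:escaped
Exit steps: [4, 2, 2]
First to escape: p1 at step 2

Answer: 1 2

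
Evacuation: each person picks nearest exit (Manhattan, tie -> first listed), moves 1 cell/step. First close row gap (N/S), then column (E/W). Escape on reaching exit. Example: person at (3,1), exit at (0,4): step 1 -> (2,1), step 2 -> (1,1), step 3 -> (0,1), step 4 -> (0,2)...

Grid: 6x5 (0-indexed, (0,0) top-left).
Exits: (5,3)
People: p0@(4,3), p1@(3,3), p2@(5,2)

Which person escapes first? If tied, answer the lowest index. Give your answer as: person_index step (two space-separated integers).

Answer: 0 1

Derivation:
Step 1: p0:(4,3)->(5,3)->EXIT | p1:(3,3)->(4,3) | p2:(5,2)->(5,3)->EXIT
Step 2: p0:escaped | p1:(4,3)->(5,3)->EXIT | p2:escaped
Exit steps: [1, 2, 1]
First to escape: p0 at step 1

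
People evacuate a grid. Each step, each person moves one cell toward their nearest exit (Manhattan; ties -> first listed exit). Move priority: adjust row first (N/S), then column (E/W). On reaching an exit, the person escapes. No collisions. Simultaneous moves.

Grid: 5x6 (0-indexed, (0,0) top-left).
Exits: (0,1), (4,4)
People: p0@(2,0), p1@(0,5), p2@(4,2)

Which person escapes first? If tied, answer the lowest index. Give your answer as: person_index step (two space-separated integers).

Step 1: p0:(2,0)->(1,0) | p1:(0,5)->(0,4) | p2:(4,2)->(4,3)
Step 2: p0:(1,0)->(0,0) | p1:(0,4)->(0,3) | p2:(4,3)->(4,4)->EXIT
Step 3: p0:(0,0)->(0,1)->EXIT | p1:(0,3)->(0,2) | p2:escaped
Step 4: p0:escaped | p1:(0,2)->(0,1)->EXIT | p2:escaped
Exit steps: [3, 4, 2]
First to escape: p2 at step 2

Answer: 2 2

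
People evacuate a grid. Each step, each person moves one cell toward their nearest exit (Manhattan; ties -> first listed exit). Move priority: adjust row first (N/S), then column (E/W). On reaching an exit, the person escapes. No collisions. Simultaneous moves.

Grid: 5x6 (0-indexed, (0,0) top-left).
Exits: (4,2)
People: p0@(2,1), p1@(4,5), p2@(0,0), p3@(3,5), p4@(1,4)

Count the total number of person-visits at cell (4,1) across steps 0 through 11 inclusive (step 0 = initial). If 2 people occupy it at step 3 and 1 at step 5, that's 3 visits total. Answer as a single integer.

Step 0: p0@(2,1) p1@(4,5) p2@(0,0) p3@(3,5) p4@(1,4) -> at (4,1): 0 [-], cum=0
Step 1: p0@(3,1) p1@(4,4) p2@(1,0) p3@(4,5) p4@(2,4) -> at (4,1): 0 [-], cum=0
Step 2: p0@(4,1) p1@(4,3) p2@(2,0) p3@(4,4) p4@(3,4) -> at (4,1): 1 [p0], cum=1
Step 3: p0@ESC p1@ESC p2@(3,0) p3@(4,3) p4@(4,4) -> at (4,1): 0 [-], cum=1
Step 4: p0@ESC p1@ESC p2@(4,0) p3@ESC p4@(4,3) -> at (4,1): 0 [-], cum=1
Step 5: p0@ESC p1@ESC p2@(4,1) p3@ESC p4@ESC -> at (4,1): 1 [p2], cum=2
Step 6: p0@ESC p1@ESC p2@ESC p3@ESC p4@ESC -> at (4,1): 0 [-], cum=2
Total visits = 2

Answer: 2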